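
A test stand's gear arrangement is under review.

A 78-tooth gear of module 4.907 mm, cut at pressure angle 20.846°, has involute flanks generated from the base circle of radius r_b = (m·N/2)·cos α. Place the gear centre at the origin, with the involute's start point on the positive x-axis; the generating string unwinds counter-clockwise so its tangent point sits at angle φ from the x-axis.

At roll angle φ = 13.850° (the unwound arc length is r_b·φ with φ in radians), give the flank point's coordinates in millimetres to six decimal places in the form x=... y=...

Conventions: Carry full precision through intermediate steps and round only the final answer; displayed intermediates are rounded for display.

single-mesh involute tooth geometry (78T wheel at module 4.907)
pitch radius r_p = m·N/2 = 4.907·78/2 = 191.373000
base radius r_b = r_p·cos α = 191.373000·cos 20.846° = 178.845776
roll angle φ = 13.850° = 0.24172810 rad
x = r_b·(cos φ + φ·sin φ) = 183.994894
y = r_b·(sin φ − φ·cos φ) = 0.837142

x=183.994894 y=0.837142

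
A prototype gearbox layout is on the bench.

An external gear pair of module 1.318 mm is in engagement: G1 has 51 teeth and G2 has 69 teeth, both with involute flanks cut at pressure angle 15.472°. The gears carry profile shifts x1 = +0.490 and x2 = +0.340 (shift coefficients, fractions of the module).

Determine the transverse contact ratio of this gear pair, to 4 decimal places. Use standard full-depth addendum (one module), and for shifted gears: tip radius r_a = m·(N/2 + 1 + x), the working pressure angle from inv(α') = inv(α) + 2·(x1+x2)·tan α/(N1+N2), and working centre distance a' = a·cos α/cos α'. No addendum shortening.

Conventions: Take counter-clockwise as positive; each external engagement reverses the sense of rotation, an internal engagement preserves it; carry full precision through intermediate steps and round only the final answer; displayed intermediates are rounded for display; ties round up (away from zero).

single-mesh involute tooth geometry (51T engaging 69T at module 1.318)
base radii: r_b1 = 32.391041, r_b2 = 43.823173
tip radii: r_a1 = 35.572820, r_a2 = 47.237120
inv(α') = inv(15.472°) + 2·(+0.490+0.340)·tan α/(51+69) = 0.01059004  ⇒  α' = 17.90701°
a' = a·cos α / cos α' = 79.0800·cos 15.472°/cos 17.90701° = 80.094238
action lengths: √(r_a1²−r_b1²) = 14.705304, √(r_a2²−r_b2²) = 17.631647
base pitch p_b = π·m·cos α = 3.990567
CR = (14.705304 + 17.631647 − 80.094238·sin 17.90701°)/3.990567 = 1.932088
contact ratio ≈ 1.9321

1.9321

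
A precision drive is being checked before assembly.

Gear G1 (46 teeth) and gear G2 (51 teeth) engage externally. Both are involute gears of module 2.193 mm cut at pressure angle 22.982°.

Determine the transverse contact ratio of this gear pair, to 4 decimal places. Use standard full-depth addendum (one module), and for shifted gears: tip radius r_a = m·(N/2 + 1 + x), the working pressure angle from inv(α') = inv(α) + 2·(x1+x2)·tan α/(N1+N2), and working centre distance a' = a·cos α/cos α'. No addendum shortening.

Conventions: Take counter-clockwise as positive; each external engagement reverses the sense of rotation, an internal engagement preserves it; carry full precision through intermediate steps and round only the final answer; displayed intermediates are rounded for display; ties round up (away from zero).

class = single-mesh tooth geometry [involute pair 46T × 51T, m = 2.193]
base radii: r_b1 = 46.435533, r_b2 = 51.482874
tip radii: r_a1 = 52.632000, r_a2 = 58.114500
no profile shift: α' = α, a' = a
action lengths: √(r_a1²−r_b1²) = 24.776373, √(r_a2²−r_b2²) = 26.959391
base pitch p_b = π·m·cos α = 6.342675
CR = (24.776373 + 26.959391 − 106.360500·sin 22.98200°)/6.342675 = 1.609442
contact ratio ≈ 1.6094

1.6094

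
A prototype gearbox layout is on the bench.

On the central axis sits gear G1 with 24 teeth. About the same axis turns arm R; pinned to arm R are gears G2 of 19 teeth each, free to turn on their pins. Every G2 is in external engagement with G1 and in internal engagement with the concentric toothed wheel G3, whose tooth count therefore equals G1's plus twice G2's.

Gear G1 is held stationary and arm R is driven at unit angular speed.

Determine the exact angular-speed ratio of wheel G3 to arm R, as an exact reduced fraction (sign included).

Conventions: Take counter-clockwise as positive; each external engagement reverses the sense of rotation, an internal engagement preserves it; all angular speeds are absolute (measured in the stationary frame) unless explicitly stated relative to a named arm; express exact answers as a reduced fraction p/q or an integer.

43/31

topology: planetary set — G1 24T / G2 19T / G3 62T, arm = carrier (Willis)
ring teeth: 24 + 2·19 = 62
24(ω_sun−ω_arm) = −62(ω_ring−ω_arm),  ω_sun = 0, ω_arm = 1
ω_ring = 1 − (24/62)(0−1) = 43/31
ω_out/ω_in = 43/31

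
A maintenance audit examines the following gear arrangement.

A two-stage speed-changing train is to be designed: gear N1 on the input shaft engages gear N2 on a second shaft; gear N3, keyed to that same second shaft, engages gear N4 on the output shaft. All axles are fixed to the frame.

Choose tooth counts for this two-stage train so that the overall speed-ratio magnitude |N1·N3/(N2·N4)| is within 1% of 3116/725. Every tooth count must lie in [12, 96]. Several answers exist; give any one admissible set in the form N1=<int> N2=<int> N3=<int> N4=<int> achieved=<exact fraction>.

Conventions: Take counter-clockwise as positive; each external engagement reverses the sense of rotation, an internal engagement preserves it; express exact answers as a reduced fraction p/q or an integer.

N1=38 N2=25 N3=82 N4=29 achieved=3116/725

topology: fixed-axis compound train — 2 stages, target 3116/725
target = 3116/725 in lowest terms: an exact hit needs N1·N3 = k·3116 and N2·N4 = k·725 for one integer k, every count in [12, 96]; additionally prefer no 1:1 stage (N1 ≠ N2, N3 ≠ N4)
k = 1: N1·N3 = 3116 = 38·82, N2·N4 = 725 = 25·29
achieved = 38·82/(25·29) = 3116/725; |achieved − target| = 0 ≤ 779/18125 ✓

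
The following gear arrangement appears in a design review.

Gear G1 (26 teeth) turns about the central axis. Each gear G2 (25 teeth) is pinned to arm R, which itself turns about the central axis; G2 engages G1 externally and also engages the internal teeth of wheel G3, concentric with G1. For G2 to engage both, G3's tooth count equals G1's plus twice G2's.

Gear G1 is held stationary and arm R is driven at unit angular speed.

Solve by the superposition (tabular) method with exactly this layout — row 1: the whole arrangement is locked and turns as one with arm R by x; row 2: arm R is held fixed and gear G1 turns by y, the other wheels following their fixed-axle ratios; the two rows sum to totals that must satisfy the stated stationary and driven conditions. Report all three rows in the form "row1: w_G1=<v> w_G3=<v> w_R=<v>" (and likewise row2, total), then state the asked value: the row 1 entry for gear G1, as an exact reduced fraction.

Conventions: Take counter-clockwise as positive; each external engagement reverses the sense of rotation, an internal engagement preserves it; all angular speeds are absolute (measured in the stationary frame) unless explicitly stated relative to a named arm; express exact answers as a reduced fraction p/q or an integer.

recognized (axles ride arm R): planetary set, 26/25/76 teeth
superposition row 1 [locked train]: every member turns x
row 2 — arm fixed, fixed-axis ratios: sun y, ring −(26/76)·y, arm 0
boundary: total ω_sun = x + y = 0 and total ω_arm = x = 1  ⇒  y = -1, x = 1
row 2 ring = −(26/76)·(-1) = 13/38
totals (row 1 + row 2): sun 1 + (-1) = 0, ring 1 + 13/38 = 51/38, arm 1 + 0 = 1
asked cell (row1, sun) = 1

row1: w_G1=1 w_G3=1 w_R=1
row2: w_G1=-1 w_G3=13/38 w_R=0
total: w_G1=0 w_G3=51/38 w_R=1
asked value: 1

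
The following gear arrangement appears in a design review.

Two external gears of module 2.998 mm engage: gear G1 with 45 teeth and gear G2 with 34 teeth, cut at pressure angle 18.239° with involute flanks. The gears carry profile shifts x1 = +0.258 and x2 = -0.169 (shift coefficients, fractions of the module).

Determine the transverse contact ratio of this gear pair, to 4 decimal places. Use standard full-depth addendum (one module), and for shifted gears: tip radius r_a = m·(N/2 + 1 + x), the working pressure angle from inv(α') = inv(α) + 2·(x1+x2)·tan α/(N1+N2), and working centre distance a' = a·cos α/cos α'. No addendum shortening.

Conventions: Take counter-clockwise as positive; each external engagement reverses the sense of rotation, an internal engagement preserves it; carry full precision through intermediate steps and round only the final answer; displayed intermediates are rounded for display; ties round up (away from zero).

1.7787

class = single-mesh tooth geometry [involute pair 45T × 34T, m = 2.998]
base radii: r_b1 = 64.066009, r_b2 = 48.405429
tip radii: r_a1 = 71.226484, r_a2 = 53.457338
inv(α') = inv(18.239°) + 2·(+0.258-0.169)·tan α/(45+34) = 0.01194960  ⇒  α' = 18.62206°
a' = a·cos α / cos α' = 118.4210·cos 18.239°/cos 18.62206° = 118.685134
action lengths: √(r_a1²−r_b1²) = 31.124886, √(r_a2²−r_b2²) = 22.684828
base pitch p_b = π·m·cos α = 8.945302
CR = (31.124886 + 22.684828 − 118.685134·sin 18.62206°)/8.945302 = 1.778663
contact ratio ≈ 1.7787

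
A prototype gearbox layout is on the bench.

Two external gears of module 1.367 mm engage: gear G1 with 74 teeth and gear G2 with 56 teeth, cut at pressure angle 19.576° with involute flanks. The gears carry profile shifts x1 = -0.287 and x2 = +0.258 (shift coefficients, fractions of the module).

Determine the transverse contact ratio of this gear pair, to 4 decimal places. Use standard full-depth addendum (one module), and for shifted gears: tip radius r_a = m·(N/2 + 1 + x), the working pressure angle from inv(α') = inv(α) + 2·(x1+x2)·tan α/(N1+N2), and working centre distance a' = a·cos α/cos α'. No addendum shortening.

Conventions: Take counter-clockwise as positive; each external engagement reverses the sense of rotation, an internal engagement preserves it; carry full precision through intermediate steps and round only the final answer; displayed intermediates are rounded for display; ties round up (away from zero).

single-mesh involute tooth geometry (74T engaging 56T at module 1.367)
base radii: r_b1 = 47.655427, r_b2 = 36.063566
tip radii: r_a1 = 51.553671, r_a2 = 39.995686
inv(α') = inv(19.576°) + 2·(-0.287+0.258)·tan α/(74+56) = 0.01378775  ⇒  α' = 19.50383°
a' = a·cos α / cos α' = 88.8550·cos 19.576°/cos 19.50383° = 88.815287
action lengths: √(r_a1²−r_b1²) = 19.665739, √(r_a2²−r_b2²) = 17.293759
base pitch p_b = π·m·cos α = 4.046323
CR = (19.665739 + 17.293759 − 88.815287·sin 19.50383°)/4.046323 = 1.805776
contact ratio ≈ 1.8058

1.8058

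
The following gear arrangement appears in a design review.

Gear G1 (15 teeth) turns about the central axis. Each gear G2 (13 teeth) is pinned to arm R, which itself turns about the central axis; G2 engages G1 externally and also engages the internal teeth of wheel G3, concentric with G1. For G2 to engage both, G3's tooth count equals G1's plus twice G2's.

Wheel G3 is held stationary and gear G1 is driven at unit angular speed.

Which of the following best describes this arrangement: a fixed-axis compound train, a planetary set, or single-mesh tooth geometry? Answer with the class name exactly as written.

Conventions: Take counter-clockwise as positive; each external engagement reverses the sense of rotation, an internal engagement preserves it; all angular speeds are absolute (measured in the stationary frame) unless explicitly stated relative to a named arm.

class = planetary set [G3 = 15+2·13 = 41; Willis about the carrier]
classification: planetary set

planetary set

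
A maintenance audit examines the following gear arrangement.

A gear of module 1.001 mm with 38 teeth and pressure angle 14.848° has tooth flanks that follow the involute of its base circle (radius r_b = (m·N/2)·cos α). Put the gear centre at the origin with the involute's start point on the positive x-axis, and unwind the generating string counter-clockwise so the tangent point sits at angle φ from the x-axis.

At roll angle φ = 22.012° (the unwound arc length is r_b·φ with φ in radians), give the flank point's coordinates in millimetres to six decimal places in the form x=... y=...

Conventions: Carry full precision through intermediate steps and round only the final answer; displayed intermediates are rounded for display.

single-mesh involute tooth geometry (38T wheel at module 1.001)
pitch radius r_p = m·N/2 = 1.001·38/2 = 19.019000
base radius r_b = r_p·cos α = 19.019000·cos 14.848° = 18.383937
roll angle φ = 22.012° = 0.38418187 rad
x = r_b·(cos φ + φ·sin φ) = 19.690981
y = r_b·(sin φ − φ·cos φ) = 0.342377

x=19.690981 y=0.342377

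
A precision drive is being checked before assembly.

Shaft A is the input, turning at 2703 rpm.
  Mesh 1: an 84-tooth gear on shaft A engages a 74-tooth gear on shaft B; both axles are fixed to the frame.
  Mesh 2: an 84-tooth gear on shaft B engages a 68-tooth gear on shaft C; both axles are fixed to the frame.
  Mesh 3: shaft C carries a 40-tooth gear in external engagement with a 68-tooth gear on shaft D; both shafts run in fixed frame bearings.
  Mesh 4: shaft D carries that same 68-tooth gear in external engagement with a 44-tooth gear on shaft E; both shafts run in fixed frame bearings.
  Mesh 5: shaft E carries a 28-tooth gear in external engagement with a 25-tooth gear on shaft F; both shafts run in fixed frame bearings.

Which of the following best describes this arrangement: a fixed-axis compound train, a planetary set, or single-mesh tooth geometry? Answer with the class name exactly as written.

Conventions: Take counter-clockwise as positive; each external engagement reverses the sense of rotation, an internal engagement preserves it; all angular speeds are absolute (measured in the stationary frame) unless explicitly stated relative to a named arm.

fixed-axis compound train

recognized (6 fixed axles, 5 meshes): fixed-axis compound train
classification: fixed-axis compound train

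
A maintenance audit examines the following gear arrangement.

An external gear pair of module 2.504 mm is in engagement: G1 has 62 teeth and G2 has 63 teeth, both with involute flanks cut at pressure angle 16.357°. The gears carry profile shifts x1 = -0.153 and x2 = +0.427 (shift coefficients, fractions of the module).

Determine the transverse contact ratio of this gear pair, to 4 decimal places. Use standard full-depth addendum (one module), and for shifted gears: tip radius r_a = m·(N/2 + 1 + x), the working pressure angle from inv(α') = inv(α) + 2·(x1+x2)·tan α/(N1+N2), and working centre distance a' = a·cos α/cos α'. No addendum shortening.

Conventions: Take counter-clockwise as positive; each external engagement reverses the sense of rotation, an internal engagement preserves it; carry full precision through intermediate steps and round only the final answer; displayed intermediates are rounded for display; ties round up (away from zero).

1.9611

recognized (one external pair, fixed centres): single-mesh tooth geometry, m = 2.504, N1 = 62, N2 = 63
base radii: r_b1 = 74.482215, r_b2 = 75.683541
tip radii: r_a1 = 79.744888, r_a2 = 82.449208
inv(α') = inv(16.357°) + 2·(-0.153+0.427)·tan α/(62+63) = 0.00930389  ⇒  α' = 17.16933°
a' = a·cos α / cos α' = 156.5000·cos 16.357°/cos 17.16933° = 157.169792
action lengths: √(r_a1²−r_b1²) = 28.489415, √(r_a2²−r_b2²) = 32.708921
base pitch p_b = π·m·cos α = 7.548154
CR = (28.489415 + 32.708921 − 157.169792·sin 17.16933°)/7.548154 = 1.961053
contact ratio ≈ 1.9611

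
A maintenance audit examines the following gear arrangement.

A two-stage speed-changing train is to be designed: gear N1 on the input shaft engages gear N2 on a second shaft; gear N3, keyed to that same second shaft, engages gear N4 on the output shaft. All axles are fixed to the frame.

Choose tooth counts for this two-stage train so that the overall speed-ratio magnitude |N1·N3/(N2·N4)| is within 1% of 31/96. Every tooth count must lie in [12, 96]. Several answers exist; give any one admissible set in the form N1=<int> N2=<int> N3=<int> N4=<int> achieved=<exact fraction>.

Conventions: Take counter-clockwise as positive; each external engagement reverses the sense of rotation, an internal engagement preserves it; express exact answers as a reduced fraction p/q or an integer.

N1=12 N2=96 N3=31 N4=12 achieved=31/96

design class (target 31/96): fixed-axis compound train
target = 31/96 in lowest terms: an exact hit needs N1·N3 = k·31 and N2·N4 = k·96 for one integer k, every count in [12, 96]; additionally prefer no 1:1 stage (N1 ≠ N2, N3 ≠ N4)
k = 1…11: no 1:1-free in-range split of k·31 and k·96 into factor pairs; take k = 12
k = 12: N1·N3 = 372 = 12·31, N2·N4 = 1152 = 96·12
achieved = 12·31/(96·12) = 31/96; |achieved − target| = 0 ≤ 31/9600 ✓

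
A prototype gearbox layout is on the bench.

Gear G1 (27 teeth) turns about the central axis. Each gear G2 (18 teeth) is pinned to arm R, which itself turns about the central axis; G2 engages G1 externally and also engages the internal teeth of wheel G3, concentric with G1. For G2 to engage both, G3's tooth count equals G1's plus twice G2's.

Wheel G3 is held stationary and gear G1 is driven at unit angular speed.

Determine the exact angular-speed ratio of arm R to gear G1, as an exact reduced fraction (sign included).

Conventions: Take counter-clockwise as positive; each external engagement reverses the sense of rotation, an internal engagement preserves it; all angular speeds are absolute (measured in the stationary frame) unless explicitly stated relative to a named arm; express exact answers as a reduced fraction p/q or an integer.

3/10

recognized (axles ride arm R): planetary set, 27/18/63 teeth
ring teeth: 27 + 2·18 = 63
27(ω_sun−ω_arm) = −63(ω_ring−ω_arm),  ω_ring = 0, ω_sun = 1
27(1−ω_arm) = −63(0−ω_arm)  ⇒  90·ω_arm = 27  ⇒  ω_arm = 3/10
ω_out/ω_in = 3/10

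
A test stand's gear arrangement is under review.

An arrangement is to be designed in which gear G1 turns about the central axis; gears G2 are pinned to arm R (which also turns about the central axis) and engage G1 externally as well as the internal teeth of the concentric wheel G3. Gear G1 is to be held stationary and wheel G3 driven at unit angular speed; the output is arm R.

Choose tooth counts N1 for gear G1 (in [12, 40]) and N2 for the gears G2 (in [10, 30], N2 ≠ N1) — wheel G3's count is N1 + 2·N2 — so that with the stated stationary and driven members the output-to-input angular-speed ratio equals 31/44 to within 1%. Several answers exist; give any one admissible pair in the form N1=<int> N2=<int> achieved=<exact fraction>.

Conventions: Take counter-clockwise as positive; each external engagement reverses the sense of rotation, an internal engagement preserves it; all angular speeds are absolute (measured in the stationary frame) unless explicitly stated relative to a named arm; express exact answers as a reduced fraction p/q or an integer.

N1=26 N2=18 achieved=31/44

planetary set to be sized for 31/44 (Willis relation)
Willis with ω_sun = 0: ω_arm/ω_ring = N3/(N1+N3); set equal to 31/44  ⇒  N3/N1 = (31/44)/(1 − 31/44) = 31/13
N3 = N1 + 2·N2  ⇒  N2/N1 = (N3/N1 − 1)/2 = (31/13 − 1)/2 = 9/13
smallest multiple with N1 ≥ 12 and N2 ≥ 10: k = 2  ⇒  N1 = 2·13 = 26, N2 = 2·9 = 18 (N1 ≤ 40, N2 ≤ 30, N2 ≠ N1 ✓), N3 = 26 + 2·18 = 62
check: N3/(N1+N3) with N1 = 26, N3 = 62 gives 31/44; |achieved − target| = 0 ≤ 31/4400 ✓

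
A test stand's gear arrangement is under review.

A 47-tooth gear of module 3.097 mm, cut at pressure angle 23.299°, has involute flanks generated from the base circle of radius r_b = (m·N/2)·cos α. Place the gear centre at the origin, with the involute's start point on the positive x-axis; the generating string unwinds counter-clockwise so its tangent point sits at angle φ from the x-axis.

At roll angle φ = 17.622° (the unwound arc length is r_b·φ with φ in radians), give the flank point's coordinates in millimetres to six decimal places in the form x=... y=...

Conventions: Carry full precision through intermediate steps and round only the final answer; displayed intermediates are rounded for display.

single-mesh involute tooth geometry (47T wheel at module 3.097)
pitch radius r_p = m·N/2 = 3.097·47/2 = 72.779500
base radius r_b = r_p·cos α = 72.779500·cos 23.299° = 66.844571
roll angle φ = 17.622° = 0.30756192 rad
x = r_b·(cos φ + φ·sin φ) = 69.931755
y = r_b·(sin φ − φ·cos φ) = 0.642139

x=69.931755 y=0.642139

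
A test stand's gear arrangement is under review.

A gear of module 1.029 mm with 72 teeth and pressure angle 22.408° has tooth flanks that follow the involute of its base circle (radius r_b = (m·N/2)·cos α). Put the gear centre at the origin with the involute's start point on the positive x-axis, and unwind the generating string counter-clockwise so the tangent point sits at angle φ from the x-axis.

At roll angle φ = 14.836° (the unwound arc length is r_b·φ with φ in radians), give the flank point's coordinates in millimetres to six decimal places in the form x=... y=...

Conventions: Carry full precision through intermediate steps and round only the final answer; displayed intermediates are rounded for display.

x=35.375839 y=0.196865

class = single-mesh tooth geometry [base-circle involute, m = 1.029, 72T]
pitch radius r_p = m·N/2 = 1.029·72/2 = 37.044000
base radius r_b = r_p·cos α = 37.044000·cos 22.408° = 34.246912
roll angle φ = 14.836° = 0.25893705 rad
x = r_b·(cos φ + φ·sin φ) = 35.375839
y = r_b·(sin φ − φ·cos φ) = 0.196865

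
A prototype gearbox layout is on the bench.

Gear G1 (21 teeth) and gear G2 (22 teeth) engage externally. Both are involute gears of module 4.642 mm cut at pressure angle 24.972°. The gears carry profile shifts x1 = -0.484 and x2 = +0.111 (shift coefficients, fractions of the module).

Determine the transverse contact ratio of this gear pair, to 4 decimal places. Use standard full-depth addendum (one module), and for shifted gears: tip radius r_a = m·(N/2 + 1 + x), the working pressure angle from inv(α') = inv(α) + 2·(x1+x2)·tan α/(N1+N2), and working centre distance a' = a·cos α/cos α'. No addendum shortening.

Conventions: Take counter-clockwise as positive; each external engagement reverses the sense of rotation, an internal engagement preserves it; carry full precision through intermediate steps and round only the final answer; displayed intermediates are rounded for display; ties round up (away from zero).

recognized (one external pair, fixed centres): single-mesh tooth geometry, m = 4.642, N1 = 21, N2 = 22
base radii: r_b1 = 44.184409, r_b2 = 46.288429
tip radii: r_a1 = 51.136272, r_a2 = 56.219262
inv(α') = inv(24.972°) + 2·(-0.484+0.111)·tan α/(21+22) = 0.02178964  ⇒  α' = 22.59147°
a' = a·cos α / cos α' = 99.8030·cos 24.972°/cos 22.59147° = 97.992021
action lengths: √(r_a1²−r_b1²) = 25.742112, √(r_a2²−r_b2²) = 31.905905
base pitch p_b = π·m·cos α = 13.219944
CR = (25.742112 + 31.905905 − 97.992021·sin 22.59147°)/13.219944 = 1.513138
contact ratio ≈ 1.5131

1.5131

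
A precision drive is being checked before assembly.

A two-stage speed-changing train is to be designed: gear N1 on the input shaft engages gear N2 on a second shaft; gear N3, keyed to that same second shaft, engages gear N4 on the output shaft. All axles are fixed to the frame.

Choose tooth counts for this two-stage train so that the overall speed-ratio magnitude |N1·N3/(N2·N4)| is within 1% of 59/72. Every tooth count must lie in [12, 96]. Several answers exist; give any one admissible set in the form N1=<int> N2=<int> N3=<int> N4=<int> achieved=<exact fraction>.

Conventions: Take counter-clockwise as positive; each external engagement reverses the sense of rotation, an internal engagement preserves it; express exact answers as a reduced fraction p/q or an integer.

design class (target 59/72): fixed-axis compound train
target = 59/72 in lowest terms: an exact hit needs N1·N3 = k·59 and N2·N4 = k·72 for one integer k, every count in [12, 96]; additionally prefer no 1:1 stage (N1 ≠ N2, N3 ≠ N4)
k = 1…11: no 1:1-free in-range split of k·59 and k·72 into factor pairs; take k = 12
k = 12: N1·N3 = 708 = 12·59, N2·N4 = 864 = 72·12
achieved = 12·59/(72·12) = 59/72; |achieved − target| = 0 ≤ 59/7200 ✓

N1=12 N2=72 N3=59 N4=12 achieved=59/72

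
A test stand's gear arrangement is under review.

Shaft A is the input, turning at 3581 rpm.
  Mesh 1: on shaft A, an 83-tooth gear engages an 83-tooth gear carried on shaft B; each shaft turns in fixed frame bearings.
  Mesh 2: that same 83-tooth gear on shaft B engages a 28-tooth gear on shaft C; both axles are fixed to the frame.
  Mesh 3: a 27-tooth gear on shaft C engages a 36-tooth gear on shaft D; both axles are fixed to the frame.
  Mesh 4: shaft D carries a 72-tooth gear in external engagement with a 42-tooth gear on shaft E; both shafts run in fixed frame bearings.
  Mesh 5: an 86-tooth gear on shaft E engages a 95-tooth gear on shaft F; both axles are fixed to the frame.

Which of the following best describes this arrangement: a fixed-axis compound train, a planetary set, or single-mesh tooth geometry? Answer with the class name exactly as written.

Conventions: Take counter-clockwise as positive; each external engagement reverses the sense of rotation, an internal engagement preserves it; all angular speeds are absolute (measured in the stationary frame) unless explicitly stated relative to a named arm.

fixed-axis compound train

recognized (6 fixed axles, 5 meshes): fixed-axis compound train
classification: fixed-axis compound train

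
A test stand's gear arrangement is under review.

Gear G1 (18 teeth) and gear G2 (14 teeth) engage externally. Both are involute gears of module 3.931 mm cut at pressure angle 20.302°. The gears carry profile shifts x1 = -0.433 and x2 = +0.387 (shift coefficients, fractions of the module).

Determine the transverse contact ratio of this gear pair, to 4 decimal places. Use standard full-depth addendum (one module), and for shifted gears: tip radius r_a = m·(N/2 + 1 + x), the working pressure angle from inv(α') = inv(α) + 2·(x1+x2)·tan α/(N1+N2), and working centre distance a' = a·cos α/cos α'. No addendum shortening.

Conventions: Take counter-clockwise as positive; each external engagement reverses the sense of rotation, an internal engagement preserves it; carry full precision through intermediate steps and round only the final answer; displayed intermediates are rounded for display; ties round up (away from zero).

1.4616

single-mesh involute tooth geometry (18T engaging 14T at module 3.931)
base radii: r_b1 = 33.181144, r_b2 = 25.807557
tip radii: r_a1 = 37.607877, r_a2 = 32.969297
inv(α') = inv(20.302°) + 2·(-0.433+0.387)·tan α/(18+14) = 0.01455056  ⇒  α' = 19.84568°
a' = a·cos α / cos α' = 62.8960·cos 20.302°/cos 19.84568° = 62.713214
action lengths: √(r_a1²−r_b1²) = 17.702093, √(r_a2²−r_b2²) = 20.516934
base pitch p_b = π·m·cos α = 11.582404
CR = (17.702093 + 20.516934 − 62.713214·sin 19.84568°)/11.582404 = 1.461583
contact ratio ≈ 1.4616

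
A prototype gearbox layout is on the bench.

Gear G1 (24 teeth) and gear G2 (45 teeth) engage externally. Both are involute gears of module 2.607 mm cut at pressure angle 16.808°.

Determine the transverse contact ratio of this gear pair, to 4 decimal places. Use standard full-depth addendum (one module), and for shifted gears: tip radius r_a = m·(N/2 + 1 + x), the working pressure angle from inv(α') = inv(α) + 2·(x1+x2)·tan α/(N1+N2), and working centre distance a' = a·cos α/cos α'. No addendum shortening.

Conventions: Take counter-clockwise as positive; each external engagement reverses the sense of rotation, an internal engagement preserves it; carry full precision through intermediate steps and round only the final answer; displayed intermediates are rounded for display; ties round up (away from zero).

recognized (one external pair, fixed centres): single-mesh tooth geometry, m = 2.607, N1 = 24, N2 = 45
base radii: r_b1 = 29.947520, r_b2 = 56.151601
tip radii: r_a1 = 33.891000, r_a2 = 61.264500
no profile shift: α' = α, a' = a
action lengths: √(r_a1²−r_b1²) = 15.866503, √(r_a2²−r_b2²) = 24.501769
base pitch p_b = π·m·cos α = 7.840242
CR = (15.866503 + 24.501769 − 89.941500·sin 16.80800°)/7.840242 = 1.831614
contact ratio ≈ 1.8316

1.8316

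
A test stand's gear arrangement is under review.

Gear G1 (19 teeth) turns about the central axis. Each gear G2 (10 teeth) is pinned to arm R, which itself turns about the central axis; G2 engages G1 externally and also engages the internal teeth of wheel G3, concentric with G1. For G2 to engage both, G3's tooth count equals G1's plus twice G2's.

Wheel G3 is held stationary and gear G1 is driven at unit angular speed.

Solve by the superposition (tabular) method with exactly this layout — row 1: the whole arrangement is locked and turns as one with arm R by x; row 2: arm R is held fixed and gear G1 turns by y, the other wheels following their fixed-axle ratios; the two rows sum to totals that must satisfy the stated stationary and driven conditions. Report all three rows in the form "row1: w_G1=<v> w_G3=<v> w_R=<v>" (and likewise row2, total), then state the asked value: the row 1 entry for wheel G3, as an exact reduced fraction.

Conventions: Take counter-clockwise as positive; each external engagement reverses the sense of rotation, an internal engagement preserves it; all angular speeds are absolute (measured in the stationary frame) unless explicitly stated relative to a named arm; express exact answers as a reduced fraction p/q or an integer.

recognized (axles ride arm R): planetary set, 19/10/39 teeth
superposition row 1 [locked train]: every member turns x
row 2 (arm held, sun turns y): ω_ring = −(19/39)·y, ω_arm = 0
boundary: total ω_ring = x − (19/39)·y = 0 and total ω_sun = x + y = 1  ⇒  y = 39/58, x = 19/58
row 2 ring = −(19/39)·39/58 = -19/58
totals (row 1 + row 2): sun 19/58 + 39/58 = 1, ring 19/58 + (-19/58) = 0, arm 19/58 + 0 = 19/58
asked cell (row1, ring) = 19/58

row1: w_G1=19/58 w_G3=19/58 w_R=19/58
row2: w_G1=39/58 w_G3=-19/58 w_R=0
total: w_G1=1 w_G3=0 w_R=19/58
asked value: 19/58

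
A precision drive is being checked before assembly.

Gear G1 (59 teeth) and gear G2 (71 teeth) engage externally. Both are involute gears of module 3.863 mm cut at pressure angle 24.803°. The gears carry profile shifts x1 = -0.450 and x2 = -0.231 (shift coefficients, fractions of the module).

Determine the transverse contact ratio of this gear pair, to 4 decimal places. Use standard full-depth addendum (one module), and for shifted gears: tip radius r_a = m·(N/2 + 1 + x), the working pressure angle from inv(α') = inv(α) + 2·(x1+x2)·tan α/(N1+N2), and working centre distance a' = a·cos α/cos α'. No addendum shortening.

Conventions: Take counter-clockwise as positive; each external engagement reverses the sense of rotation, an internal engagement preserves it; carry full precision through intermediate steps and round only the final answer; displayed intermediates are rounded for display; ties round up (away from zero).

recognized (one external pair, fixed centres): single-mesh tooth geometry, m = 3.863, N1 = 59, N2 = 71
base radii: r_b1 = 103.446457, r_b2 = 124.486414
tip radii: r_a1 = 116.083150, r_a2 = 140.107147
inv(α') = inv(24.803°) + 2·(-0.450-0.231)·tan α/(59+71) = 0.02439271  ⇒  α' = 23.41868°
a' = a·cos α / cos α' = 251.0950·cos 24.803°/cos 23.41868° = 248.394334
action lengths: √(r_a1²−r_b1²) = 52.669994, √(r_a2²−r_b2²) = 64.289543
base pitch p_b = π·m·cos α = 11.016496
CR = (52.669994 + 64.289543 − 248.394334·sin 23.41868°)/11.016496 = 1.655329
contact ratio ≈ 1.6553

1.6553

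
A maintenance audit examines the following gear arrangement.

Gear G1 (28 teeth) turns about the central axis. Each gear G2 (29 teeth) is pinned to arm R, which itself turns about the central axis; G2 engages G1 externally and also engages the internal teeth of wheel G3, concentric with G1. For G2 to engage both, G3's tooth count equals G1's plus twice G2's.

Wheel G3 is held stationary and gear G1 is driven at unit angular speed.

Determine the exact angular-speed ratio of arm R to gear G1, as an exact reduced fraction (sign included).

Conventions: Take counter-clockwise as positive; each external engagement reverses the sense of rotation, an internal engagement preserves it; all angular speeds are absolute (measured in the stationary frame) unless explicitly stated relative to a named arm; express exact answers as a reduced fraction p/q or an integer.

14/57

class = planetary set [G3 = 28+2·29 = 86; Willis about the carrier]
ring teeth: 28 + 2·29 = 86
28(ω_sun−ω_arm) = −86(ω_ring−ω_arm),  ω_ring = 0, ω_sun = 1
28(1−ω_arm) = −86(0−ω_arm)  ⇒  114·ω_arm = 28  ⇒  ω_arm = 14/57
ω_out/ω_in = 14/57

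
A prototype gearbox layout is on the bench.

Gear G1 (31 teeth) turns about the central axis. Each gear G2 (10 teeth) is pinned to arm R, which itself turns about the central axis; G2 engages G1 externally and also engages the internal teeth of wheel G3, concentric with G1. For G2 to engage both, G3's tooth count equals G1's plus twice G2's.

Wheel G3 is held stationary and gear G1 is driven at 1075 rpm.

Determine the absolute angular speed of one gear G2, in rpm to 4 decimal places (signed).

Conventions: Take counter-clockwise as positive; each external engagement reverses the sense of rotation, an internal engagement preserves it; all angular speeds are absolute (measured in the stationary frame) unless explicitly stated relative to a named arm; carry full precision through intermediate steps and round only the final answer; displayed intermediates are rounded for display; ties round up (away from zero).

planetary set (31T centre, 10T on arm, 51T internal) — Willis relation
normalise by the input: solve with ω_sun = 1, then scale by 1075 rpm
ring teeth: 31 + 2·10 = 51
31(ω_sun−ω_arm) = −51(ω_ring−ω_arm),  ω_ring = 0, ω_sun = 1
31(1−ω_arm) = −51(0−ω_arm)  ⇒  82·ω_arm = 31  ⇒  ω_arm = 31/82
sun–planet mesh: 31·(1−31/82) = −10·(ω_p−ω_arm)  ⇒  ω_p−ω_arm = -1581/820
ω_p = 31/82 − 1581/820 = -31/20
scale: ω_p = -31/20 × 1075 rpm = -1666.2500 rpm

-1666.2500 rpm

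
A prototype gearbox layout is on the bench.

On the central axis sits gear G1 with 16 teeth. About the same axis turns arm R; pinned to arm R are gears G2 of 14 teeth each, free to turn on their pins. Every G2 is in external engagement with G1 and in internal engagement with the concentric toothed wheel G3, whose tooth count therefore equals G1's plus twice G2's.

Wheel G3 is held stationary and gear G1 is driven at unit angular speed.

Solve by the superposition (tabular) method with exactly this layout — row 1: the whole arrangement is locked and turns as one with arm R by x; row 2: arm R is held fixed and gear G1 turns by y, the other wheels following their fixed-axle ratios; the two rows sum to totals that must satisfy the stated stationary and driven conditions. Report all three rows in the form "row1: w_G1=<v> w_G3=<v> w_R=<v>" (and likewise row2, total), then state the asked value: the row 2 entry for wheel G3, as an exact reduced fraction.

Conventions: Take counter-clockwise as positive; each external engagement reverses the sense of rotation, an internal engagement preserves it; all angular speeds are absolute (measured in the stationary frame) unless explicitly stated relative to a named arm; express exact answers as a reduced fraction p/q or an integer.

row1: w_G1=4/15 w_G3=4/15 w_R=4/15
row2: w_G1=11/15 w_G3=-4/15 w_R=0
total: w_G1=1 w_G3=0 w_R=4/15
asked value: -4/15

class = planetary set [G3 = 16+2·14 = 44; Willis about the carrier]
row 1 (train locked, turned with arm): all members turn x
row 2: sun turns y, ring = −(16/44)·y, arm 0
boundary: total ω_ring = x − (16/44)·y = 0 and total ω_sun = x + y = 1  ⇒  y = 11/15, x = 4/15
row 2 ring = −(16/44)·11/15 = -4/15
totals (row 1 + row 2): sun 4/15 + 11/15 = 1, ring 4/15 + (-4/15) = 0, arm 4/15 + 0 = 4/15
asked cell (row2, ring) = -4/15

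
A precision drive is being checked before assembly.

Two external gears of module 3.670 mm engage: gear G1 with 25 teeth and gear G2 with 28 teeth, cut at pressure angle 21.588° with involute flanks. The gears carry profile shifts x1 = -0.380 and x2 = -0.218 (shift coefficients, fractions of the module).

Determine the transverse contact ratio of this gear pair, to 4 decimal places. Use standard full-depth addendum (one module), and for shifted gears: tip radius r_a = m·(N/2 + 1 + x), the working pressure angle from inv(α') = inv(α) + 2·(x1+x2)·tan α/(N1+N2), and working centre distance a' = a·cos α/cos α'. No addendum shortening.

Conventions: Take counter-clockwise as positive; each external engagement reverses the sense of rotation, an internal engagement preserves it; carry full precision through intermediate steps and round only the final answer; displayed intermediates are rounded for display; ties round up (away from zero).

class = single-mesh tooth geometry [involute pair 25T × 28T, m = 3.670]
base radii: r_b1 = 42.657032, r_b2 = 47.775876
tip radii: r_a1 = 48.150400, r_a2 = 54.249940
inv(α') = inv(21.588°) + 2·(-0.380-0.218)·tan α/(25+28) = 0.00997502  ⇒  α' = 17.56250°
a' = a·cos α / cos α' = 97.2550·cos 21.588°/cos 17.56250° = 94.854217
action lengths: √(r_a1²−r_b1²) = 22.334695, √(r_a2²−r_b2²) = 25.700616
base pitch p_b = π·m·cos α = 10.720882
CR = (22.334695 + 25.700616 − 94.854217·sin 17.56250°)/10.720882 = 1.810806
contact ratio ≈ 1.8108

1.8108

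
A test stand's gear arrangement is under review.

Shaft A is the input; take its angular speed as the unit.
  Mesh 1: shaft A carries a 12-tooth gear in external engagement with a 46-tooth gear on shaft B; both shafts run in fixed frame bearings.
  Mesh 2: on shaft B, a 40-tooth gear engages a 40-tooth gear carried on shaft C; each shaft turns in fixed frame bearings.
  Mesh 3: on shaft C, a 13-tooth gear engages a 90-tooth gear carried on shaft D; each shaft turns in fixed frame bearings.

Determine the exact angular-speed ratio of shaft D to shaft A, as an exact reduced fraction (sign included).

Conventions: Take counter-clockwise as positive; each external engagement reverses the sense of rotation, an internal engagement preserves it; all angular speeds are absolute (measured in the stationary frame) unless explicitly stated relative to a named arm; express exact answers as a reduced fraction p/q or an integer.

-13/345

class = fixed-axis compound train [3 meshes; 3 ratios multiply, 3 sense flips]
mesh 1 [12T→46T]: running ratio 6/23, sense −
mesh 2 [40T→40T]: running ratio 6/23, sense +
mesh 3 [13T→90T]: running ratio 13/345, sense −
ω_out/ω_in = -13/345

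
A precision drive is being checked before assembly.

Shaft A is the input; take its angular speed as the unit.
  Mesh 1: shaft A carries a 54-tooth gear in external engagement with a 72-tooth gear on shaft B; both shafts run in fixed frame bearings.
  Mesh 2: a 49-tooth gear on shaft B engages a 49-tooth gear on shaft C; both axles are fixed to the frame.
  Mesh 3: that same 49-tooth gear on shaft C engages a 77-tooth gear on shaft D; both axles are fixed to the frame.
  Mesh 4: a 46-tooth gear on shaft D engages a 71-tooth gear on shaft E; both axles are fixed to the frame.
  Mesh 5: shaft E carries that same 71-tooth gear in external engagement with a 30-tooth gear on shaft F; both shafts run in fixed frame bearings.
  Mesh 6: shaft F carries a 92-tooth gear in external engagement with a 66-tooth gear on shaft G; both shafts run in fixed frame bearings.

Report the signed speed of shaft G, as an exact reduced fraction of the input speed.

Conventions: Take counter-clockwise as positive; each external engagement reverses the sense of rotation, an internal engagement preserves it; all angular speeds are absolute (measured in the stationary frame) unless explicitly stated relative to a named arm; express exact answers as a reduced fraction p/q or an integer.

6-mesh fixed-axis compound train (all bearings frame-fixed)
mesh 1 [54T→72T]: |ω|/ω_in = 1×54/72 = 3/4, sense flips to −
mesh 2 [49T→49T]: |ω|/ω_in = (3/4)×49/49 = 3/4, sense flips to +
mesh 3 [49T→77T]: |ω|/ω_in = (3/4)×49/77 = 21/44, sense flips to −
mesh 4 [46T→71T]: |ω|/ω_in = (21/44)×46/71 = 483/1562, sense flips to +
mesh 5 [71T→30T]: |ω|/ω_in = (483/1562)×71/30 = 161/220, sense flips to −
mesh 6 [92T→66T]: |ω|/ω_in = (161/220)×92/66 = 3703/3630, sense flips to +
signed output speed (× input speed) = 3703/3630

3703/3630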